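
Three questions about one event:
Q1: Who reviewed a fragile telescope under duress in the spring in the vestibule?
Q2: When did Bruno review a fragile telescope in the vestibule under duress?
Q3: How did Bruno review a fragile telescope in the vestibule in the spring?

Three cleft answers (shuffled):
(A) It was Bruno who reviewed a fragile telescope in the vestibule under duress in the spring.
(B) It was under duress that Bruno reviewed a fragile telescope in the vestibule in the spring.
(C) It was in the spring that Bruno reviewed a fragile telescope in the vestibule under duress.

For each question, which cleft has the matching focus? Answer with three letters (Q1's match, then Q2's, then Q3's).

ACB

Q1 asks about the subject (agent); cleft (A) focuses "Bruno", which is the subject (agent) — so Q1 → A.
Q2 asks about the time; cleft (C) focuses "in the spring", which is the time — so Q2 → C.
Q3 asks about the manner; cleft (B) focuses "under duress", which is the manner — so Q3 → B.
Mapping: Q1→A, Q2→C, Q3→B.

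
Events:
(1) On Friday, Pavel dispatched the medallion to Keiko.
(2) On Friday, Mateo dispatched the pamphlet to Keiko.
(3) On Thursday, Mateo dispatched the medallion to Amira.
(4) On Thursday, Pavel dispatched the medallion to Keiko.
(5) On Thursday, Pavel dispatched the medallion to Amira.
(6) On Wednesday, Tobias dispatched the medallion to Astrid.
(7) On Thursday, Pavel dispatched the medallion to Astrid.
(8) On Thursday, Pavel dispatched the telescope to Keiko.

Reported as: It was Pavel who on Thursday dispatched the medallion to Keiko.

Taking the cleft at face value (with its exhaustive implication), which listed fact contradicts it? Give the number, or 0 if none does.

0

Focus of the cleft: "Pavel" (the agent). Presupposed background: thing = the medallion, recipient = Keiko, setting = on Thursday.
Exhaustivity: Pavel is the only agent satisfying that background.
No listed fact matches the background with a different agent. Exhaustivity holds.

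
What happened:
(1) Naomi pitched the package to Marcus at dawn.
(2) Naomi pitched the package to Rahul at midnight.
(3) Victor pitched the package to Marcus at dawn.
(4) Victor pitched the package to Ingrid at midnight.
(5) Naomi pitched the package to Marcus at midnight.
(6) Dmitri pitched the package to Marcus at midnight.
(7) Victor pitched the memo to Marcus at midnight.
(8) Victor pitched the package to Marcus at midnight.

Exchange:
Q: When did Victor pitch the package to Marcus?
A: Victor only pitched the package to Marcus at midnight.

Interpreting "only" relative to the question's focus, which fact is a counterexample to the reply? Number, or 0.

Answering "When did ...?" puts focus on the setting — here, "at midnight".
So "only" ranges over settings; the rest (agent = Victor, thing = the package, recipient = Marcus) is presupposed.
Fact (3) keeps agent = Victor, thing = the package, recipient = Marcus but has setting = at dawn; that refutes the reply.
(Fact (7) would refute a reading with focus on the thing — but that is not what the question asks.)

3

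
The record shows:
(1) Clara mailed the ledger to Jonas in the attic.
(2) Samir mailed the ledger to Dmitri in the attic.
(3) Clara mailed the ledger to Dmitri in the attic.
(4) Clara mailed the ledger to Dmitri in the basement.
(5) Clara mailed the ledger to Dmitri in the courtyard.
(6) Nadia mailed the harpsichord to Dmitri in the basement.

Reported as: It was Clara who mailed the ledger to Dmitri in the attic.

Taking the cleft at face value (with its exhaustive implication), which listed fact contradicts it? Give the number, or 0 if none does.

2

Focus of the cleft: "Clara" (the agent). Presupposed background: thing = the ledger, recipient = Dmitri, setting = in the attic.
Exhaustivity: Clara is the only agent satisfying that background.
But fact (2) also has thing = the ledger, recipient = Dmitri, setting = in the attic, with agent = Samir — so the exhaustive reading fails.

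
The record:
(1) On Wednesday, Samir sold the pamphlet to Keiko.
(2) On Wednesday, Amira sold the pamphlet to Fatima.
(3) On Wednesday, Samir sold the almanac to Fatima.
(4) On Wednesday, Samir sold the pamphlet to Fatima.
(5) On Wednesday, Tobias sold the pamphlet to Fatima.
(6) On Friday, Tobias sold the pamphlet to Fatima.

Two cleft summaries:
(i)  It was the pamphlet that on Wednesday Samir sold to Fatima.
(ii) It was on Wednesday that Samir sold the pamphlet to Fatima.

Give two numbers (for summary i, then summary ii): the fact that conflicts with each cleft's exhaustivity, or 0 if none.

(i): focus "the pamphlet". Looking for agent = Samir, recipient = Fatima, setting = on Wednesday with some other thing — fact (3) has the almanac there. Refuted.
(ii): focus "on Wednesday". No fact shares agent = Samir, thing = the pamphlet, recipient = Fatima with a different setting. 0.

3, 0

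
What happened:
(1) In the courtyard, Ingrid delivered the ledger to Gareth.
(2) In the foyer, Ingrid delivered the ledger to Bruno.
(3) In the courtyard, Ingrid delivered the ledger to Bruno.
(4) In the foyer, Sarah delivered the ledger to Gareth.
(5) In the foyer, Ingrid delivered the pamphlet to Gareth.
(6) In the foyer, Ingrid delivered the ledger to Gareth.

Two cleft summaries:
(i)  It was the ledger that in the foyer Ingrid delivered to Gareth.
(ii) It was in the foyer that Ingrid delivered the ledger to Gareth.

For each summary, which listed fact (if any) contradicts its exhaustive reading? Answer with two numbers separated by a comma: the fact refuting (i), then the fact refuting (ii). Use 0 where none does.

5, 1

(i): focus "the ledger". Looking for same agent, recipient, setting (Ingrid / Gareth / in the foyer) with some other thing — fact (5) has the pamphlet there. Refuted.
(ii): focus "in the foyer". Looking for same agent, thing, recipient (Ingrid / the ledger / Gareth) with some other setting — fact (1) has in the courtyard there. Refuted.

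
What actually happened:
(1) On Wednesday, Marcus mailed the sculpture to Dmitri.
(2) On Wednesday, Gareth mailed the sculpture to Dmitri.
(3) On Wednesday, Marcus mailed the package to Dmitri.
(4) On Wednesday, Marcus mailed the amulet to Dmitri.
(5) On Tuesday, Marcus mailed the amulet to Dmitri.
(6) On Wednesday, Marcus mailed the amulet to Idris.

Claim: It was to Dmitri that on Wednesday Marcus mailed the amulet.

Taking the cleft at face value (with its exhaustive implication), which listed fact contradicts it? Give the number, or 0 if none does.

6

The cleft puts "Dmitri" in focus and presupposes the open proposition with Marcus as agent and the amulet as thing and on Wednesday as setting.
The exhaustive reading says no other recipient fits that background.
Fact (6) shares the background but with recipient = Idris; exhaustivity is violated.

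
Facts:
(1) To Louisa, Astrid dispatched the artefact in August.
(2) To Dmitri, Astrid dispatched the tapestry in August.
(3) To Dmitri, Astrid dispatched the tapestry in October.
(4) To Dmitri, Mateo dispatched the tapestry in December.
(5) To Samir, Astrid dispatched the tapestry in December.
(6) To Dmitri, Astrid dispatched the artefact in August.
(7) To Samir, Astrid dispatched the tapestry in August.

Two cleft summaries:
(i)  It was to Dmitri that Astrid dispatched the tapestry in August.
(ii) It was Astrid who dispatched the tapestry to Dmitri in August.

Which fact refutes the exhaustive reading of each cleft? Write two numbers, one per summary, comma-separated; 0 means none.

Summary (i) focuses "Dmitri" (the recipient); background agent = Astrid, thing = the tapestry, setting = in August. Fact (7) matches that background with recipient = Samir — refutes (i).
Summary (ii) focuses "Astrid" (the agent); background thing = the tapestry, recipient = Dmitri, setting = in August. No fact matches that background with a different agent, so 0.

7, 0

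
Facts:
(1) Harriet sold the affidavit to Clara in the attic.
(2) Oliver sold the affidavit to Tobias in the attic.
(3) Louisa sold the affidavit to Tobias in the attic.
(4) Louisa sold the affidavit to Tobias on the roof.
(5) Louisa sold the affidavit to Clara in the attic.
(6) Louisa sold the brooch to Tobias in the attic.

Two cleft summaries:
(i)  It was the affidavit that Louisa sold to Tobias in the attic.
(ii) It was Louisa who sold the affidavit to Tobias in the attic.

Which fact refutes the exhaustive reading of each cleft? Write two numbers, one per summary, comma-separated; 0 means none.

6, 2

Summary (i) focuses "the affidavit" (the thing); background Louisa as agent and Tobias as recipient and in the attic as setting. Fact (6) matches that background with thing = the brooch — refutes (i).
Summary (ii) focuses "Louisa" (the agent); background the affidavit as thing and Tobias as recipient and in the attic as setting. Fact (2) matches that background with agent = Oliver — refutes (ii).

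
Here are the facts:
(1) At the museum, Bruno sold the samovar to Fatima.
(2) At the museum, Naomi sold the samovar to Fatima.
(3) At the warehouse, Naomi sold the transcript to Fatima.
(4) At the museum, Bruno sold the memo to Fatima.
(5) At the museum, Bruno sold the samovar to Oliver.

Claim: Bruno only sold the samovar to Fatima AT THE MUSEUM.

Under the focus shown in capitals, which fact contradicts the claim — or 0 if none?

Focus (in capitals) is "at the museum" — the setting. "Only" excludes alternative settings while holding fixed Bruno as agent and the samovar as thing and Fatima as recipient.
Every other fact changes something in the background, not just the setting. Nothing refutes the claim.

0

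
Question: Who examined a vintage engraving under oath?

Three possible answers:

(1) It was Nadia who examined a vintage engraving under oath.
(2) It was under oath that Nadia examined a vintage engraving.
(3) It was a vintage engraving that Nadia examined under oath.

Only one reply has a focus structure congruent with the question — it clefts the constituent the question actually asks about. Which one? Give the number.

1

The question word "who" targets the subject (agent).
Option (1) clefts "Nadia" — that matches what the question asks about.
Option (2) clefts "under oath" — the manner, not what was asked.
Option (3) clefts "a vintage engraving" — the direct object, not what was asked.
So the congruent reply is (1).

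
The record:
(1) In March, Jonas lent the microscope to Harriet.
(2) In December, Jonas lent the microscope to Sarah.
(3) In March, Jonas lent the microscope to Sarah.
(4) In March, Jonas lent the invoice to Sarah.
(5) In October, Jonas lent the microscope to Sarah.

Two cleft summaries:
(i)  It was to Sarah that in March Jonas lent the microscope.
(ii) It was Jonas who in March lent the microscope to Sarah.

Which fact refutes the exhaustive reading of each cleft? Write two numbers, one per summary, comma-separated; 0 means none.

1, 0

Summary (i) focuses "Sarah" (the recipient); background Jonas as agent and the microscope as thing and in March as setting. Fact (1) matches that background with recipient = Harriet — refutes (i).
Summary (ii) focuses "Jonas" (the agent); background the microscope as thing and Sarah as recipient and in March as setting. No fact matches that background with a different agent, so 0.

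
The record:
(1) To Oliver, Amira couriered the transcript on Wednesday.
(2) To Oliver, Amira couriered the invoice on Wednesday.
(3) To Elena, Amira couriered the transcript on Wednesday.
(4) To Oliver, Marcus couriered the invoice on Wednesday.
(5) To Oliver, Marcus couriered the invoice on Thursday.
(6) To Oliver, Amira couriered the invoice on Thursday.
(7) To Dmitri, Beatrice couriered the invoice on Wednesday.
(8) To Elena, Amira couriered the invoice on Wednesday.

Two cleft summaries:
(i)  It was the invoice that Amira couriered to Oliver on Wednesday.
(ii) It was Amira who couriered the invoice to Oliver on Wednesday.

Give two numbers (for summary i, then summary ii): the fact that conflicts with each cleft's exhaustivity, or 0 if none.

Summary (i) focuses "the invoice" (the thing); background Amira as agent and Oliver as recipient and on Wednesday as setting. Fact (1) matches that background with thing = the transcript — refutes (i).
Summary (ii) focuses "Amira" (the agent); background the invoice as thing and Oliver as recipient and on Wednesday as setting. Fact (4) matches that background with agent = Marcus — refutes (ii).

1, 4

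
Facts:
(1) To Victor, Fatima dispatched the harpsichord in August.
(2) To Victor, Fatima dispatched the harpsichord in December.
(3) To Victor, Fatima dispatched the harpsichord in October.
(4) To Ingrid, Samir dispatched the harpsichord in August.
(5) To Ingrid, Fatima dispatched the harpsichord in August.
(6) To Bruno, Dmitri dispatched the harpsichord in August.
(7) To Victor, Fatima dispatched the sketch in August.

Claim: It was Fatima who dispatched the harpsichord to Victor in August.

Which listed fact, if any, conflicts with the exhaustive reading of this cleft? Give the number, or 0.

0

The cleft puts "Fatima" in focus and presupposes the open proposition with same thing, recipient, setting (the harpsichord / Victor / in August).
Exhaustivity: Fatima is the only agent satisfying that background.
Every other fact differs from the presupposition on some backgrounded slot, so none challenges the exhaustivity.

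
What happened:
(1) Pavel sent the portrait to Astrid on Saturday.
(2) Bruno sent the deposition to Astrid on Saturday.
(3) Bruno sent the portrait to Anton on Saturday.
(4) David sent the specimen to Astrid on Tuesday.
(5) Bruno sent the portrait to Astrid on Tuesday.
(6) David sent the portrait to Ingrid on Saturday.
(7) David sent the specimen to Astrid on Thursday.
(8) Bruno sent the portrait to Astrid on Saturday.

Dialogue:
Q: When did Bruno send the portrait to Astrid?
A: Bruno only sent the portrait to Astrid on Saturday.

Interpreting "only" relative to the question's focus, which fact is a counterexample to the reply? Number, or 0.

The question "When did ...?" targets the setting, so in the reply the focus falls on "on Saturday".
So "only" ranges over settings; the rest (agent = Bruno, thing = the portrait, recipient = Astrid) is presupposed.
Fact (5) shares the background with a different setting (on Tuesday) — counterexample.
(Fact (2) would refute a reading with focus on the thing — but that is not what the question asks.)

5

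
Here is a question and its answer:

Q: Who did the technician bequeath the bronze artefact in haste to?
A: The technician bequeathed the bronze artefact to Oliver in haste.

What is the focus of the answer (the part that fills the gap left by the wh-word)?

to Oliver

The wh-word "who" asks about the recipient.
In the answer, "the technician", "the bronze artefact" and "in haste" are given — repeated from the question.
The constituent filling the recipient gap is "to Oliver"; that is the focus and would carry nuclear stress.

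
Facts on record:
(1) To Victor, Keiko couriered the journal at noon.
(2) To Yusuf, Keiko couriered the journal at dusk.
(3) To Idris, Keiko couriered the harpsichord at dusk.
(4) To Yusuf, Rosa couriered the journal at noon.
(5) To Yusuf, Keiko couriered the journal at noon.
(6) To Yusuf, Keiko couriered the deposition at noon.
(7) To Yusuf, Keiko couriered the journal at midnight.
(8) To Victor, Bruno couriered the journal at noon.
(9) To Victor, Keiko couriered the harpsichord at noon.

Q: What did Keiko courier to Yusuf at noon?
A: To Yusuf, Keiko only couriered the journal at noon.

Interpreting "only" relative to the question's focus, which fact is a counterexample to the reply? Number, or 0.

6

Answering "What did ...?" puts focus on the thing — here, "the journal".
So "only" ranges over things; the rest (agent = Keiko, recipient = Yusuf, setting = at noon) is presupposed.
Fact (6) keeps agent = Keiko, recipient = Yusuf, setting = at noon but has thing = the deposition; that refutes the reply.
(Fact (2) would refute a reading with focus on the setting — but that is not what the question asks.)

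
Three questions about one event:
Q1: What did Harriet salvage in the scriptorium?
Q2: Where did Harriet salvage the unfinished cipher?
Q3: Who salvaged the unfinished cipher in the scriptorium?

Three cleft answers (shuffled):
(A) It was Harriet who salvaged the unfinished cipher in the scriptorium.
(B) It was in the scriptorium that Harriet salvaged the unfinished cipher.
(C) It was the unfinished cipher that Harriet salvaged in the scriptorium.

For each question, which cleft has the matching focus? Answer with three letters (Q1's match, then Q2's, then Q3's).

CBA

Q1 asks about the direct object; cleft (C) focuses "the unfinished cipher", which is the direct object — so Q1 → C.
Q2 asks about the location; cleft (B) focuses "in the scriptorium", which is the location — so Q2 → B.
Q3 asks about the subject (agent); cleft (A) focuses "Harriet", which is the subject (agent) — so Q3 → A.
Mapping: Q1→C, Q2→B, Q3→A.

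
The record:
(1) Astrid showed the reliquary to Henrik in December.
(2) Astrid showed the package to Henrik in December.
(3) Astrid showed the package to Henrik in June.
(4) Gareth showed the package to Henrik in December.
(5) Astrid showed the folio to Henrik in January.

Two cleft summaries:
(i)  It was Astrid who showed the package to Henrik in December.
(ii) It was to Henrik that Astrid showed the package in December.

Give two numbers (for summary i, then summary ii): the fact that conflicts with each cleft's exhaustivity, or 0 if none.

Summary (i) focuses "Astrid" (the agent); background the package as thing and Henrik as recipient and in December as setting. Fact (4) matches that background with agent = Gareth — refutes (i).
Summary (ii) focuses "Henrik" (the recipient); background Astrid as agent and the package as thing and in December as setting. No fact matches that background with a different recipient, so 0.

4, 0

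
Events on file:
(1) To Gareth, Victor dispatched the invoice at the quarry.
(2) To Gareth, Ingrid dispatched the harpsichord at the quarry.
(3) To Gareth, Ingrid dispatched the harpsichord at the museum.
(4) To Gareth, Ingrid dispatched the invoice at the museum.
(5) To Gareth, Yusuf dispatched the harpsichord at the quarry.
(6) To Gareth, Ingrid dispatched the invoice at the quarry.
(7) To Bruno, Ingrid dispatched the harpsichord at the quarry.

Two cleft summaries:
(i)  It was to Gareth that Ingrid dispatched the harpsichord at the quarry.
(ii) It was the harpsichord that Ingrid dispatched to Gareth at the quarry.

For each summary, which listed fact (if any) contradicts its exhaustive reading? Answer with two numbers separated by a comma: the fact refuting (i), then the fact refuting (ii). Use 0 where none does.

7, 6

Summary (i) focuses "Gareth" (the recipient); background agent = Ingrid, thing = the harpsichord, setting = at the quarry. Fact (7) matches that background with recipient = Bruno — refutes (i).
Summary (ii) focuses "the harpsichord" (the thing); background agent = Ingrid, recipient = Gareth, setting = at the quarry. Fact (6) matches that background with thing = the invoice — refutes (ii).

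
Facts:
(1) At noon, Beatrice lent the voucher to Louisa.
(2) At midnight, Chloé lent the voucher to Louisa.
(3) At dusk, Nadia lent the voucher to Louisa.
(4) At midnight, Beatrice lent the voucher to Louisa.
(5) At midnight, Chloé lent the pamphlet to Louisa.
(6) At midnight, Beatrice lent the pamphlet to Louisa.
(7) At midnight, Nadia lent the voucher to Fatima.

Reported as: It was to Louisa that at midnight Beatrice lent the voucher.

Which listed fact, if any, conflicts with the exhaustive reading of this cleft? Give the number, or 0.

Focus of the cleft: "Louisa" (the recipient). Presupposed background: agent = Beatrice, thing = the voucher, setting = at midnight.
The exhaustive reading says no other recipient fits that background.
Every other fact differs from the presupposition on some backgrounded slot, so none challenges the exhaustivity.

0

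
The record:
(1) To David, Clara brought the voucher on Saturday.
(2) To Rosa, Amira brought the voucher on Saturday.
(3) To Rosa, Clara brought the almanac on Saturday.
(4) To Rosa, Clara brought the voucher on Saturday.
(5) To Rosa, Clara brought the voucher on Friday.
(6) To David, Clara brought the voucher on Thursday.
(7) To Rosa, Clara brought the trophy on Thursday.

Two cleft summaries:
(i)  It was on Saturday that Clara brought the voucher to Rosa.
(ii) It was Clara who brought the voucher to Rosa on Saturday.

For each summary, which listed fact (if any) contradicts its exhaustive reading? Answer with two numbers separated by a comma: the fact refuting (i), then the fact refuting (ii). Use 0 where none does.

5, 2

(i): focus "on Saturday". Looking for same agent, thing, recipient (Clara / the voucher / Rosa) with some other setting — fact (5) has on Friday there. Refuted.
(ii): focus "Clara". Looking for same thing, recipient, setting (the voucher / Rosa / on Saturday) with some other agent — fact (2) has Amira there. Refuted.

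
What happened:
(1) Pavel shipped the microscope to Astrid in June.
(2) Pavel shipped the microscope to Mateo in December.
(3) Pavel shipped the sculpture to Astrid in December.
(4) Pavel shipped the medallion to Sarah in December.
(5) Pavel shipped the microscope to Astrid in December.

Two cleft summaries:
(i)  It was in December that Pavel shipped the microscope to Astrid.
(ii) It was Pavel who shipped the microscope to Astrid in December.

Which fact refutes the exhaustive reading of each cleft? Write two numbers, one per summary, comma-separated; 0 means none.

Summary (i) focuses "in December" (the setting); background same agent, thing, recipient (Pavel / the microscope / Astrid). Fact (1) matches that background with setting = in June — refutes (i).
Summary (ii) focuses "Pavel" (the agent); background same thing, recipient, setting (the microscope / Astrid / in December). No fact matches that background with a different agent, so 0.

1, 0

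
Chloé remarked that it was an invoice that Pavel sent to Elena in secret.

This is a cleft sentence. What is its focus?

an invoice

In an it-cleft "It was X that/who ...", the clefted constituent X is the focus; the that/who-clause expresses the presupposed open proposition.
Here the focus is "an invoice". The backgrounded (presupposed) material includes "Pavel", "to Elena" and "in secret".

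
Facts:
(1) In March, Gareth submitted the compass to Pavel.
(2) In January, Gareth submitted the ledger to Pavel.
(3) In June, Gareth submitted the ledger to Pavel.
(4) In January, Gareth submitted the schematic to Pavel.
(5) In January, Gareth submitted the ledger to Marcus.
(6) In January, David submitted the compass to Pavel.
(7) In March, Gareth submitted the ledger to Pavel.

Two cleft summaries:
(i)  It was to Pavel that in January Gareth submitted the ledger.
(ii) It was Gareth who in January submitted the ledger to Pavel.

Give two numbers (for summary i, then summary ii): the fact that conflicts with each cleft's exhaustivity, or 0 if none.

5, 0

Summary (i) focuses "Pavel" (the recipient); background agent = Gareth, thing = the ledger, setting = in January. Fact (5) matches that background with recipient = Marcus — refutes (i).
Summary (ii) focuses "Gareth" (the agent); background thing = the ledger, recipient = Pavel, setting = in January. No fact matches that background with a different agent, so 0.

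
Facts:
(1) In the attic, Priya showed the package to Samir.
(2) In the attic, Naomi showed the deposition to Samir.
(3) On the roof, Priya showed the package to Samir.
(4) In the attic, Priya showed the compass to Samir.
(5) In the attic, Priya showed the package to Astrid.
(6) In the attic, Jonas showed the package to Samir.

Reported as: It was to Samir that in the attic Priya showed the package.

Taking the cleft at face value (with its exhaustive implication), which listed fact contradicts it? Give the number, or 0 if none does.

The cleft puts "Samir" in focus and presupposes the open proposition with Priya as agent and the package as thing and in the attic as setting.
Exhaustivity: Samir is the only recipient satisfying that background.
But fact (5) also has Priya as agent and the package as thing and in the attic as setting, with recipient = Astrid — so the exhaustive reading fails.

5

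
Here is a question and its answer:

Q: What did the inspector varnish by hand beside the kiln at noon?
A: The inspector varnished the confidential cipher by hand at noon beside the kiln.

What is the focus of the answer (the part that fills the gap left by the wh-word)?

The wh-word "what" asks about the direct object.
In the answer, "the inspector", "by hand", "at noon" and "beside the kiln" are given — repeated from the question.
The constituent filling the direct object gap is "the confidential cipher"; that is the focus and would carry nuclear stress.

the confidential cipher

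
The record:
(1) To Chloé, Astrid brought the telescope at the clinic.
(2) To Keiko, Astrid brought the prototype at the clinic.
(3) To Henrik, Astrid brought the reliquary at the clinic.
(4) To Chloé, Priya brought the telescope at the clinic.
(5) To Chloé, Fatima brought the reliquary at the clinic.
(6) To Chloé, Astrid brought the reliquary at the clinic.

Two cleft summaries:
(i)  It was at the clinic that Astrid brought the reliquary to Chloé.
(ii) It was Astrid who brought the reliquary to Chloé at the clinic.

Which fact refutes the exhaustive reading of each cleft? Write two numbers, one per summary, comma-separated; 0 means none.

0, 5

(i): focus "at the clinic". No fact shares same agent, thing, recipient (Astrid / the reliquary / Chloé) with a different setting. 0.
(ii): focus "Astrid". Looking for same thing, recipient, setting (the reliquary / Chloé / at the clinic) with some other agent — fact (5) has Fatima there. Refuted.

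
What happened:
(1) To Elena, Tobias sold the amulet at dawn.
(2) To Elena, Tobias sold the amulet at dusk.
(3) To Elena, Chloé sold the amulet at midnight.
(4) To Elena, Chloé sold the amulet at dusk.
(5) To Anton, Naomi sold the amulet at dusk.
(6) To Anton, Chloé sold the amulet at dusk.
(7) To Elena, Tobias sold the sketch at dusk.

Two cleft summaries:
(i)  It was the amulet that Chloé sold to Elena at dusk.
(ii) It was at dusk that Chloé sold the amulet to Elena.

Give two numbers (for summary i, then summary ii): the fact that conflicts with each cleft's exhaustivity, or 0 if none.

0, 3

(i): focus "the amulet". No fact shares same agent, recipient, setting (Chloé / Elena / at dusk) with a different thing. 0.
(ii): focus "at dusk". Looking for same agent, thing, recipient (Chloé / the amulet / Elena) with some other setting — fact (3) has at midnight there. Refuted.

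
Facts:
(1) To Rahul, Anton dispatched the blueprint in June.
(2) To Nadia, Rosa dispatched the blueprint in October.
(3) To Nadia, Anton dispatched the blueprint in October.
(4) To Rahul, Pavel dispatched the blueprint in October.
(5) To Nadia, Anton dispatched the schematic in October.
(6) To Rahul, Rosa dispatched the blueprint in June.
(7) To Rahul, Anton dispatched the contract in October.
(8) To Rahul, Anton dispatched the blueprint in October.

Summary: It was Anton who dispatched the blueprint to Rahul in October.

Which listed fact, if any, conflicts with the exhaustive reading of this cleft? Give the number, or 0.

4

Focus of the cleft: "Anton" (the agent). Presupposed background: same thing, recipient, setting (the blueprint / Rahul / in October).
Exhaustivity: Anton is the only agent satisfying that background.
But fact (4) also has same thing, recipient, setting (the blueprint / Rahul / in October), with agent = Pavel — so the exhaustive reading fails.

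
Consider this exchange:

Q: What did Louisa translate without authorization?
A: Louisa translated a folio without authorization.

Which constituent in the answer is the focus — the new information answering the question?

a folio

The wh-word "what" asks about the direct object.
In the answer, "Louisa" and "without authorization" are given — repeated from the question.
The constituent filling the direct object gap is "a folio"; that is the focus and would carry nuclear stress.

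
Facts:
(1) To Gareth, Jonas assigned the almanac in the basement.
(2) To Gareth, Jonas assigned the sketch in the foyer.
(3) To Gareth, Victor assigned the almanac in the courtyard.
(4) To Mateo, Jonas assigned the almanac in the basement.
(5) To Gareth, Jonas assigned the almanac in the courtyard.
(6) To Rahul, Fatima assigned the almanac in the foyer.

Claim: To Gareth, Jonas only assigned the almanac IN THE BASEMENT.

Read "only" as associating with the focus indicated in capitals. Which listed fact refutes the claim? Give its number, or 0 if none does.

The capitals mark "in the basement" as focus. So "only" rules out other settings, with the rest (agent = Jonas, thing = the almanac, recipient = Gareth) as background.
Fact (5) shares the background but differs in setting (in the courtyard) — a counterexample.

5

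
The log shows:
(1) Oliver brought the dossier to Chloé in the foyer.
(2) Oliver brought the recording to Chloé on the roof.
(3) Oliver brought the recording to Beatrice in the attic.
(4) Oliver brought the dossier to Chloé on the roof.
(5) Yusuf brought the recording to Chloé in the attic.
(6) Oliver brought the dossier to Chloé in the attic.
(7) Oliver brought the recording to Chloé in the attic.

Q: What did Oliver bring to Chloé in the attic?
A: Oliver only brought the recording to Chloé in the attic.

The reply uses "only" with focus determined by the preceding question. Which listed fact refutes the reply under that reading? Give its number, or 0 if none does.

6

The question "What did ...?" targets the thing, so in the reply the focus falls on "the recording".
So "only" ranges over things; the rest (same agent, recipient, setting (Oliver / Chloé / in the attic)) is presupposed.
Fact (6) shares the background with a different thing (the dossier) — counterexample.
(Fact (3) would refute a reading with focus on the recipient — but that is not what the question asks.)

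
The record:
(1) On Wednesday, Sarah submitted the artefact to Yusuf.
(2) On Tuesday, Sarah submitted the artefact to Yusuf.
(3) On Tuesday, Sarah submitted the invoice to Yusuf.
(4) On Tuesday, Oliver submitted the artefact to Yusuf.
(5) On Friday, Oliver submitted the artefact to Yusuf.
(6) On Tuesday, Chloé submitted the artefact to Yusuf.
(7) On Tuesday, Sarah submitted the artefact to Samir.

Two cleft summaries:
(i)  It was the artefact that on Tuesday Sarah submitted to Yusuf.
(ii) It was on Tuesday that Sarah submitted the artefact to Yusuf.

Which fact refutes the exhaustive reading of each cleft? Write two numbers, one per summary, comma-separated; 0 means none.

(i): focus "the artefact". Looking for agent = Sarah, recipient = Yusuf, setting = on Tuesday with some other thing — fact (3) has the invoice there. Refuted.
(ii): focus "on Tuesday". Looking for agent = Sarah, thing = the artefact, recipient = Yusuf with some other setting — fact (1) has on Wednesday there. Refuted.

3, 1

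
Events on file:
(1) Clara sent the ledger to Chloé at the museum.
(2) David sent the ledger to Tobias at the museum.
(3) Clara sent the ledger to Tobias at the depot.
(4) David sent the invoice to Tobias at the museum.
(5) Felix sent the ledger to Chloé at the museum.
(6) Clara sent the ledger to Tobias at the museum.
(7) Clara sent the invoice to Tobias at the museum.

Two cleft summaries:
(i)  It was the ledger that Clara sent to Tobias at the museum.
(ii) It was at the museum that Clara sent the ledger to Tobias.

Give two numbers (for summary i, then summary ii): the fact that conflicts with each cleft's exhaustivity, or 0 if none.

7, 3

(i): focus "the ledger". Looking for agent = Clara, recipient = Tobias, setting = at the museum with some other thing — fact (7) has the invoice there. Refuted.
(ii): focus "at the museum". Looking for agent = Clara, thing = the ledger, recipient = Tobias with some other setting — fact (3) has at the depot there. Refuted.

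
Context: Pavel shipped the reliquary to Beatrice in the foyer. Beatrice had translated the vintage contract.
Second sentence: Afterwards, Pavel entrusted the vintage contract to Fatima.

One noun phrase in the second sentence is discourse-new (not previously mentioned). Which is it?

Fatima

"Pavel" and "the vintage contract" in the second sentence are given — already mentioned in the context.
"Fatima" has no antecedent in the context; it is discourse-new.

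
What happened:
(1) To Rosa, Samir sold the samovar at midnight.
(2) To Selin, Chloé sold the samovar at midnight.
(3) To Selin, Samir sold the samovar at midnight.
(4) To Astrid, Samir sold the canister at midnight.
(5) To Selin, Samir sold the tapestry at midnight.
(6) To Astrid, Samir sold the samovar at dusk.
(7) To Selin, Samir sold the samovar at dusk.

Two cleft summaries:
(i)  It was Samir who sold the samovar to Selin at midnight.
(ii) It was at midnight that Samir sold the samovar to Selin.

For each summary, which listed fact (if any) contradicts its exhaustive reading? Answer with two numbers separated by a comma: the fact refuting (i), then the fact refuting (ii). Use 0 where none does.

2, 7

(i): focus "Samir". Looking for the samovar as thing and Selin as recipient and at midnight as setting with some other agent — fact (2) has Chloé there. Refuted.
(ii): focus "at midnight". Looking for Samir as agent and the samovar as thing and Selin as recipient with some other setting — fact (7) has at dusk there. Refuted.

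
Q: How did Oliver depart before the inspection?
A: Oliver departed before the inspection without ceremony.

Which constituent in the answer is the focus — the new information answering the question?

The wh-word "how" asks about the manner.
In the answer, "Oliver" and "before the inspection" are given — repeated from the question.
The constituent filling the manner gap is "without ceremony"; that is the focus and would carry nuclear stress.

without ceremony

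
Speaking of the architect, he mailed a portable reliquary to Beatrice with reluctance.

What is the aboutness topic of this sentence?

The construction explicitly marks "the architect" as what the sentence is about — the topic.
The remainder of the clause is the comment (what is said about the topic).

the architect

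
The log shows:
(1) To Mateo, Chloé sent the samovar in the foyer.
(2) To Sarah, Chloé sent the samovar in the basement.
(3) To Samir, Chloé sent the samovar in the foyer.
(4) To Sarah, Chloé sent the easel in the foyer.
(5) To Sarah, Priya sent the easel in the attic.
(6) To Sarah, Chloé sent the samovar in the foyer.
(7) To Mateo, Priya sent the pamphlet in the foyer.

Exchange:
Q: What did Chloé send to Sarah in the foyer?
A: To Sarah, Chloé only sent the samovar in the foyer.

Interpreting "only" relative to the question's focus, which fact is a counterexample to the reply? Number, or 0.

Answering "What did ...?" puts focus on the thing — here, "the samovar".
"Only" then excludes alternative things while the background — same agent, recipient, setting (Chloé / Sarah / in the foyer) — is held fixed.
Fact (4) shares the background with a different thing (the easel) — counterexample.
(Fact (2) would refute a reading with focus on the setting — but that is not what the question asks.)

4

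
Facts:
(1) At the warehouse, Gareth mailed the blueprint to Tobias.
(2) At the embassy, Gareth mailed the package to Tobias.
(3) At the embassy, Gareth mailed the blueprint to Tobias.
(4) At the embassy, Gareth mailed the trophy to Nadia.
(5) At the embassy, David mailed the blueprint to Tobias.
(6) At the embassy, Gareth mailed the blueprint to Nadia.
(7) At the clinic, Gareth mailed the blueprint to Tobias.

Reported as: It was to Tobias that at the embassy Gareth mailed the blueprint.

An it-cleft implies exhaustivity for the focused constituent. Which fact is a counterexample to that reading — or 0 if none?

The cleft puts "Tobias" in focus and presupposes the open proposition with same agent, thing, setting (Gareth / the blueprint / at the embassy).
The exhaustive reading says no other recipient fits that background.
Fact (6) shares the background but with recipient = Nadia; exhaustivity is violated.

6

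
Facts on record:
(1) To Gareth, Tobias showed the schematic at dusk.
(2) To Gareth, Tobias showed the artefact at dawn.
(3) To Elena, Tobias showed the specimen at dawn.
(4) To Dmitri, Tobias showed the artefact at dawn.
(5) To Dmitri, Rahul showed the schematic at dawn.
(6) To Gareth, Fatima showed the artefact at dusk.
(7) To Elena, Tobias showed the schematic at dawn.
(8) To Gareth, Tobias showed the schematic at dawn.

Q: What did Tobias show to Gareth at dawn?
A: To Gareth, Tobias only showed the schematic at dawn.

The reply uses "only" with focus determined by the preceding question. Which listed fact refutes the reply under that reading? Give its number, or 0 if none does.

Answering "What did ...?" puts focus on the thing — here, "the schematic".
So "only" ranges over things; the rest (Tobias as agent and Gareth as recipient and at dawn as setting) is presupposed.
Fact (2) shares the background with a different thing (the artefact) — counterexample.
(Fact (1) would refute a reading with focus on the setting — but that is not what the question asks.)

2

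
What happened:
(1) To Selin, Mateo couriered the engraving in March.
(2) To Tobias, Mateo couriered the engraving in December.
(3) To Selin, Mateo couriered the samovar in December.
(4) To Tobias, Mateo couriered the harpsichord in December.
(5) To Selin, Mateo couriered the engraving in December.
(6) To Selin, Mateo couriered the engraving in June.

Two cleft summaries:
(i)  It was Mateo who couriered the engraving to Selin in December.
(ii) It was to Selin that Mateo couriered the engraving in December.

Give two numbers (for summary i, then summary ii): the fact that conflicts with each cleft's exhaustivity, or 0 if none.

0, 2

(i): focus "Mateo". No fact shares same thing, recipient, setting (the engraving / Selin / in December) with a different agent. 0.
(ii): focus "Selin". Looking for same agent, thing, setting (Mateo / the engraving / in December) with some other recipient — fact (2) has Tobias there. Refuted.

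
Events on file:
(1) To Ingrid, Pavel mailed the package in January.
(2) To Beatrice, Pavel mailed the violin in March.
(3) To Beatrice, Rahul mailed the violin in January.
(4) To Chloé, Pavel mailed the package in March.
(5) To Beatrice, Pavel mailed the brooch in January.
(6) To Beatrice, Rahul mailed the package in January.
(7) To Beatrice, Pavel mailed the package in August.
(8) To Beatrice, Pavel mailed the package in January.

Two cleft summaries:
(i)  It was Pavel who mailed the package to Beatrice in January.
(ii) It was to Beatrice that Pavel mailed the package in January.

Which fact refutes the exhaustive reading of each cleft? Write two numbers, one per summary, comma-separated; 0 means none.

(i): focus "Pavel". Looking for the package as thing and Beatrice as recipient and in January as setting with some other agent — fact (6) has Rahul there. Refuted.
(ii): focus "Beatrice". Looking for Pavel as agent and the package as thing and in January as setting with some other recipient — fact (1) has Ingrid there. Refuted.

6, 1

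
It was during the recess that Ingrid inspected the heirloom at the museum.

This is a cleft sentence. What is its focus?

during the recess

In an it-cleft "It was X that/who ...", the clefted constituent X is the focus; the that/who-clause expresses the presupposed open proposition.
Here the focus is "during the recess". The backgrounded (presupposed) material includes "Ingrid", "the heirloom" and "at the museum".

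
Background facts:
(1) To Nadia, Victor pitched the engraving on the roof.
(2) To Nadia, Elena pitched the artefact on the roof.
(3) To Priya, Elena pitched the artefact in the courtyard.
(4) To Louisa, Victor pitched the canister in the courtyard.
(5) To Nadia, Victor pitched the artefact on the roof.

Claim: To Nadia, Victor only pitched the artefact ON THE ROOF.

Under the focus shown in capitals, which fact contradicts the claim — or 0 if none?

The capitals mark "on the roof" as focus. So "only" rules out other settings, with the rest (same agent, thing, recipient (Victor / the artefact / Nadia)) as background.
No fact matches same agent, thing, recipient (Victor / the artefact / Nadia) with a different setting — every other fact differs on at least one backgrounded slot. So no fact refutes it.

0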